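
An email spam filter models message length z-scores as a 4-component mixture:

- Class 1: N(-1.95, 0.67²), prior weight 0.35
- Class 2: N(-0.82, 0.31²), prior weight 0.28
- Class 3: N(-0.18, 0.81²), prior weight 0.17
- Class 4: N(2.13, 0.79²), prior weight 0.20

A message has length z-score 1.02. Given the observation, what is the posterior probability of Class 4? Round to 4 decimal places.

The responsibility of component k is π_k f_k(x) divided by Σ_j π_j f_j(x).
Component likelihoods at x = 1.02:
  p_1 = (1/(0.67·√(2π)))·exp(−(1.02−-1.95)²/(2·0.67²)) = 0.595436·exp(-9.82502) = 3.22021e-05
  p_2 = (1/(0.31·√(2π)))·exp(−(1.02−-0.82)²/(2·0.31²)) = 1.286911·exp(-17.61498) = 2.88043e-08
  p_3 = (1/(0.81·√(2π)))·exp(−(1.02−-0.18)²/(2·0.81²)) = 0.492521·exp(-1.09739) = 0.164374
  p_4 = (1/(0.79·√(2π)))·exp(−(1.02−2.13)²/(2·0.79²)) = 0.504990·exp(-0.98710) = 0.188187
Unnormalised posteriors:
  π_1·p_1 = 0.35 × 3.22021e-05 = 1.12707e-05
  π_2·p_2 = 0.28 × 2.88043e-08 = 8.06521e-09
  π_3·p_3 = 0.17 × 0.164374 = 0.0279436
  π_4·p_4 = 0.20 × 0.188187 = 0.0376375
Marginal: 1.12707e-05 + 8.06521e-09 + 0.0279436 + 0.0376375 = 0.0655923
P(Class 4 | x) = 0.0376375 / 0.0655923 ≈ 0.5738

0.5738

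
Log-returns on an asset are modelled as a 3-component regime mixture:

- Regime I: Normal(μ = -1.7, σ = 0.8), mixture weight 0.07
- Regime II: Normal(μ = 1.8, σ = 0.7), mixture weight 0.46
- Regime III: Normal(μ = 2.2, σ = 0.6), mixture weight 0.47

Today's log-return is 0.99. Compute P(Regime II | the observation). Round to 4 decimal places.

0.7659

By Bayes' theorem, P(k | x) = π_k f_k(x) / Σ_j π_j f_j(x).
Normal densities:
  L_I = 0.0017485
  L_II = 0.291781
  L_III = 0.0870228
Weight by the priors:
  π_I·L_I = 0.07 × 0.0017485 = 0.000122395
  π_II·L_II = 0.46 × 0.291781 = 0.134219
  π_III·L_III = 0.47 × 0.0870228 = 0.0409007
Marginal: 0.000122395 + 0.134219 + 0.0409007 = 0.175242
P(Regime II | data) ≈ 0.7659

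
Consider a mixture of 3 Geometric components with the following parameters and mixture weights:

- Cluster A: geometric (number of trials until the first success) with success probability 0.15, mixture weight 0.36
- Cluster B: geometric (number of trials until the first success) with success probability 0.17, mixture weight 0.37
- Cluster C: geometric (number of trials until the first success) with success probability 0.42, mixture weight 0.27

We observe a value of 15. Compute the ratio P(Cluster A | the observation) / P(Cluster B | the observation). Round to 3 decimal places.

The posterior odds equal the prior odds times the likelihood ratio: (π_i/π_j)·(f_i(x)/f_j(x)).
Component likelihoods at x = 15:
  L_A = 0.0154155
  L_B = 0.0125182
  L_C = 0.000204758
Posterior odds = (π_A·L_A) / (π_B·L_B) = (0.36·0.0154155) / (0.37·0.0125182) = 0.00554956 / 0.00463174 ≈ 1.198

1.198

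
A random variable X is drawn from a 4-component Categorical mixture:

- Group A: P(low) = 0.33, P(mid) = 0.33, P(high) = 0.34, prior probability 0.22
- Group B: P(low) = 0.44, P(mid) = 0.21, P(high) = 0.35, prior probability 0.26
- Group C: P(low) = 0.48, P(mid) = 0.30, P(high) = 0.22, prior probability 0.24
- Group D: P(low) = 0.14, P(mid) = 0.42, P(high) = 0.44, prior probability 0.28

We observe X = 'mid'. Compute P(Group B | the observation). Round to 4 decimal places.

0.1723

Apply Bayes' rule: the posterior for each component is proportional to its prior times its likelihood at x.
Component likelihoods at x = 'mid':
  p_A = P(mid | comp) = 0.33
  p_B = P(mid | comp) = 0.21
  p_C = P(mid | comp) = 0.30
  p_D = P(mid | comp) = 0.42
Weight by the priors:
  π_A·p_A = 0.22 × 0.33 = 0.0726
  π_B·p_B = 0.26 × 0.21 = 0.0546
  π_C·p_C = 0.24 × 0.3 = 0.072
  π_D·p_D = 0.28 × 0.42 = 0.1176
Evidence: 0.0726 + 0.0546 + 0.072 + 0.1176 = 0.3168
Responsibility of Group B: 0.0546 / 0.3168 ≈ 0.1723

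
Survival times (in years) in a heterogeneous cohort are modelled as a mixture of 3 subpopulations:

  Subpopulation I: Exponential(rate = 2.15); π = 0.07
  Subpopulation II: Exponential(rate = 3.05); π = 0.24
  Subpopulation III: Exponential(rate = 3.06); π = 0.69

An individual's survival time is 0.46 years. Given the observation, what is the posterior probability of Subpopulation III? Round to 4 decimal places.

By Bayes' theorem, P(k | x) = P(Z=k) f_k(x) / Σ_j P(Z=j) f_j(x).
Component likelihoods at x = 0.46 years:
  f_I = 0.799689
  f_II = 0.749868
  f_III = 0.748874
Unnormalised posteriors:
  P(Z=I)·f_I = 0.07 × 0.799689 = 0.0559782
  P(Z=II)·f_II = 0.24 × 0.749868 = 0.179968
  P(Z=III)·f_III = 0.69 × 0.748874 = 0.516723
Normaliser: 0.0559782 + 0.179968 + 0.516723 = 0.752669
P(Subpopulation III | 0.46 years) = 0.516723 / 0.752669 ≈ 0.6865

0.6865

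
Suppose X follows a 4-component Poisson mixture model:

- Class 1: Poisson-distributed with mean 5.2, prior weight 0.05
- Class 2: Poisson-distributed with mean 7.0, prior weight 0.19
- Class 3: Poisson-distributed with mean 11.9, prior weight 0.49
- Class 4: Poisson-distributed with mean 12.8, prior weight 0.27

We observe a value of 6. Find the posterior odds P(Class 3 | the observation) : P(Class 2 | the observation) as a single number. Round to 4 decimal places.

Posterior odds = (π_i f_i(x)) / (π_j f_j(x)); the normalising sum cancels.
Component likelihoods at x = 6:
  L_1 = 0.15148
  L_2 = 0.149003
  L_3 = 0.0267821
  L_4 = 0.0168639
Odds = (0.49/0.19) × (0.0267821/0.149003) = 2.57895 × 0.179742 ≈ 0.4635

0.4635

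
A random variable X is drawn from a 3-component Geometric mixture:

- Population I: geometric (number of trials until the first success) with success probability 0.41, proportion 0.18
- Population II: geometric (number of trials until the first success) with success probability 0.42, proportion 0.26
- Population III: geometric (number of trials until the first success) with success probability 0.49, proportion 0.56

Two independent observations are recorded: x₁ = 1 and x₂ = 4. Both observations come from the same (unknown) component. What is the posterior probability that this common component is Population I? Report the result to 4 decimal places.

0.1883

Apply Bayes' rule: the posterior for each component is proportional to its prior times its likelihood at x.
Since both observations come from the same component, the likelihood for component k is f_k(x₁)·f_k(x₂).
  f_I = [0.41] × [0.0842054] = 0.0345242
  f_II = [0.42] × [0.081947] = 0.0344178
  f_III = [0.49] × [0.064999] = 0.0318495
Unnormalised posteriors:
  P(Z=I)·f_I = 0.18 × 0.0345242 = 0.00621436
  P(Z=II)·f_II = 0.26 × 0.0344178 = 0.00894862
  P(Z=III)·f_III = 0.56 × 0.0318495 = 0.0178357
Evidence: 0.00621436 + 0.00894862 + 0.0178357 = 0.0329987
Responsibility of Population I: 0.00621436 / 0.0329987 ≈ 0.1883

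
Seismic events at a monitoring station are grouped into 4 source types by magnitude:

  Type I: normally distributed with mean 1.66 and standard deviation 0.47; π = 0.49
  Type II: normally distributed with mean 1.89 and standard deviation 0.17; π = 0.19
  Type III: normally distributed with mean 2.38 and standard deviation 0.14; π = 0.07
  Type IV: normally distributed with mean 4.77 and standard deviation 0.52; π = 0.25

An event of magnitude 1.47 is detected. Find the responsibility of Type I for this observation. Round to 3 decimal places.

0.948

P(component k | x) = w_k·f_k(x) / marginal(x), where marginal(x) = Σ_j w_j·f_j(x).
Component likelihoods at x = 1.47:
  f_I = (1/(0.47·√(2π)))·exp(−(1.47−1.66)²/(2·0.47²)) = 0.848813·exp(-0.08171) = 0.782214
  f_II = (1/(0.17·√(2π)))·exp(−(1.47−1.89)²/(2·0.17²)) = 2.346719·exp(-3.05190) = 0.110927
  f_III = (1/(0.14·√(2π)))·exp(−(1.47−2.38)²/(2·0.14²)) = 2.849588·exp(-21.12500) = 1.90683e-09
  f_IV = (1/(0.52·√(2π)))·exp(−(1.47−4.77)²/(2·0.52²)) = 0.767197·exp(-20.13683) = 1.37908e-09
Unnormalised posteriors:
  w_I·f_I = 0.49 × 0.782214 = 0.383285
  w_II·f_II = 0.19 × 0.110927 = 0.0210761
  w_III·f_III = 0.07 × 1.90683e-09 = 1.33478e-10
  w_IV·f_IV = 0.25 × 1.37908e-09 = 3.44771e-10
Denominator: 0.383285 + 0.0210761 + 1.33478e-10 + 3.44771e-10 = 0.404361
P(Type I | 1.47) = 0.383285 / 0.404361 ≈ 0.948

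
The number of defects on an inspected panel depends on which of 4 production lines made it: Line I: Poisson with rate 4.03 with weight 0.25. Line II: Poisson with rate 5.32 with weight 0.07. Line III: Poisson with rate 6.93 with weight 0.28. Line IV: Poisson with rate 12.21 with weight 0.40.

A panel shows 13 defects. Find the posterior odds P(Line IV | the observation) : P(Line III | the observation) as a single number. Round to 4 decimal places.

Since P(k|x) ∝ π_k f_k(x), the posterior odds are π_i f_i(x) / (π_j f_j(x)).
Poisson probabilities:
  f_I = e^(−4.03)·4.03^13/13! = 0.000211095
  f_II = e^(−5.32)·5.32^13/13! = 0.00214845
  f_III = e^(−6.93)·6.93^13/13! = 0.0133534
  f_IV = e^(−12.21)·12.21^13/13! = 0.107223
Posterior odds = (π_IV·f_IV) / (π_III·f_III) = (0.40·0.107223) / (0.28·0.0133534) = 0.0428892 / 0.00373894 ≈ 11.4709

11.4709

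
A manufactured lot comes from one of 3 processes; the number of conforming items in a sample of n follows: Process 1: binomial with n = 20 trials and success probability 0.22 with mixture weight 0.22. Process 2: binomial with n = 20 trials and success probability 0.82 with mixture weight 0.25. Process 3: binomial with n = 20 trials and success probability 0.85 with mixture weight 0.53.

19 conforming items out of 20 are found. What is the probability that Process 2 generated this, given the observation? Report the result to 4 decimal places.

0.2224

By Bayes' theorem, P(k | x) = w_k f_k(x) / Σ_j w_j f_j(x).
Component likelihoods at x = 19 conforming items out of 20:
  p_1 = 5.00214e-12
  p_2 = 0.0829403
  p_3 = 0.136798
Weight by the priors:
  w_1·p_1 = 0.22 × 5.00214e-12 = 1.10047e-12
  w_2·p_2 = 0.25 × 0.0829403 = 0.0207351
  w_3·p_3 = 0.53 × 0.136798 = 0.0725031
Evidence: 1.10047e-12 + 0.0207351 + 0.0725031 = 0.0932382
P(Process 2 | the observation) ≈ 0.2224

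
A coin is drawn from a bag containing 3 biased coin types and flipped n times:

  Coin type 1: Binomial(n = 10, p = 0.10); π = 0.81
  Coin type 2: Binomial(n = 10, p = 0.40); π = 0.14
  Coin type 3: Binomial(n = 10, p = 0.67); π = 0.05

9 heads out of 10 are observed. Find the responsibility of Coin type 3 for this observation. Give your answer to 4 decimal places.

0.9532

P(component k | x) = w_k·f_k(x) / marginal(x), where marginal(x) = Σ_j w_j·f_j(x).
Component likelihoods at x = 9 heads out of 10:
  p_1 = C(10,9)·0.10^9·0.90^1 = 10·1e-09·0.9 = 9e-09
  p_2 = C(10,9)·0.40^9·0.60^1 = 10·0.000262144·0.6 = 0.00157286
  p_3 = C(10,9)·0.67^9·0.33^1 = 10·0.0272065·0.33 = 0.0897816
Unnormalised posteriors:
  w_1·p_1 = 0.81 × 9e-09 = 7.29e-09
  w_2·p_2 = 0.14 × 0.00157286 = 0.000220201
  w_3·p_3 = 0.05 × 0.0897816 = 0.00448908
Evidence: 7.29e-09 + 0.000220201 + 0.00448908 = 0.00470929
P(Coin type 3 | 9 heads out of 10) ≈ 0.9532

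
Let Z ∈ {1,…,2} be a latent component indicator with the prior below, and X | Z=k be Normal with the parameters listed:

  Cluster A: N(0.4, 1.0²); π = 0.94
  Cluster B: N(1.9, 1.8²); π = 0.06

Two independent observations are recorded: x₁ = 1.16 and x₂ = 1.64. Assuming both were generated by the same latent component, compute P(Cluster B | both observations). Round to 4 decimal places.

P(component k | x) = P(Z=k)·f_k(x) / marginal(x), where marginal(x) = Σ_j P(Z=j)·f_j(x).
Since both observations come from the same component, the likelihood for component k is f_k(x₁)·f_k(x₂).
  p_A = [(1/(1.0·√(2π)))·exp(−(1.16−0.4)²/(2·1.0²)) = 0.398942·exp(-0.28880) = 0.298872] × [0.184937] = 0.0552727
  p_B = [(1/(1.8·√(2π)))·exp(−(1.16−1.9)²/(2·1.8²)) = 0.221635·exp(-0.08451) = 0.203675] × [0.219335] = 0.0446729
Weight by the priors:
  P(Z=A)·p_A = 0.94 × 0.0552727 = 0.0519563
  P(Z=B)·p_B = 0.06 × 0.0446729 = 0.00268037
Denominator: 0.0519563 + 0.00268037 = 0.0546367
P(Cluster B | x₁,x₂) = 0.00268037 / 0.0546367 ≈ 0.0491

0.0491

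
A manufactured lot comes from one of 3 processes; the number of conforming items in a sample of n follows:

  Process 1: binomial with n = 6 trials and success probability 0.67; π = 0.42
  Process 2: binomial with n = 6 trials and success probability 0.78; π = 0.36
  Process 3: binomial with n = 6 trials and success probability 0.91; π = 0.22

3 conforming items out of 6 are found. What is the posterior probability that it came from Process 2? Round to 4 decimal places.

0.2807

Posterior ∝ prior × likelihood, so P(k | x) ∝ π_k f_k(x); normalise over all components.
Component likelihoods at x = 3 conforming items out of 6:
  f_1 = 0.21617
  f_2 = 0.101061
  f_3 = 0.0109871
Prior × likelihood for each component:
  π_1·f_1 = 0.42 × 0.21617 = 0.0907916
  π_2·f_2 = 0.36 × 0.101061 = 0.0363818
  π_3·f_3 = 0.22 × 0.0109871 = 0.00241715
Normaliser: 0.0907916 + 0.0363818 + 0.00241715 = 0.129591
P(Process 2 | 3 conforming items out of 6) = 0.0363818 / 0.129591 ≈ 0.2807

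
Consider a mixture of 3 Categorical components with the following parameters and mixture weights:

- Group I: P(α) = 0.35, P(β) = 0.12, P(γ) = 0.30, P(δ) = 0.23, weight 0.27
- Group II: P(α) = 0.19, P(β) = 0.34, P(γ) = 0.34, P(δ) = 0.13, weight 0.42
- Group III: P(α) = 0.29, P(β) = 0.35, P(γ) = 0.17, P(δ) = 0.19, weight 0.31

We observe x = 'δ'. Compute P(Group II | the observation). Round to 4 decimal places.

0.3109

By Bayes' theorem, P(k | x) = π_k f_k(x) / Σ_j π_j f_j(x).
Categorical probabilities:
  p_I = P(δ | comp) = 0.23
  p_II = P(δ | comp) = 0.13
  p_III = P(δ | comp) = 0.19
Unnormalised posteriors:
  π_I·p_I = 0.27 × 0.23 = 0.0621
  π_II·p_II = 0.42 × 0.13 = 0.0546
  π_III·p_III = 0.31 × 0.19 = 0.0589
Sum: 0.0621 + 0.0546 + 0.0589 = 0.1756
P(Group II | x) ≈ 0.3109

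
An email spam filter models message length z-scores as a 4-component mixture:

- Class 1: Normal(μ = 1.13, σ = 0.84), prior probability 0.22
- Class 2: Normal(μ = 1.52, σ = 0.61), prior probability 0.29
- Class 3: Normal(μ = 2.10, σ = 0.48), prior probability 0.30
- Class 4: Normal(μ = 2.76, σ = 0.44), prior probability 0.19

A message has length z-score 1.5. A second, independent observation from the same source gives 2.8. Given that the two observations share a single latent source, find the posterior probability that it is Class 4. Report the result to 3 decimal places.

0.047

Apply Bayes' rule: the posterior for each component is proportional to its prior times its likelihood at x.
Since both observations come from the same component, the likelihood for component k is f_k(x₁)·f_k(x₂).
  p_1 = [(1/(0.84·√(2π)))·exp(−(1.5−1.13)²/(2·0.84²)) = 0.474931·exp(-0.09701) = 0.431023] × [0.065819] = 0.0283695
  p_2 = [(1/(0.61·√(2π)))·exp(−(1.5−1.52)²/(2·0.61²)) = 0.654004·exp(-0.00054) = 0.653652] × [0.0723528] = 0.0472936
  p_3 = [(1/(0.48·√(2π)))·exp(−(1.5−2.10)²/(2·0.48²)) = 0.831130·exp(-0.78125) = 0.380519] × [0.286982] = 0.109202
  p_4 = [(1/(0.44·√(2π)))·exp(−(1.5−2.76)²/(2·0.44²)) = 0.906687·exp(-4.10021) = 0.0150231] × [0.902948] = 0.0135651
Prior × likelihood for each component:
  P(Z=1)·p_1 = 0.22 × 0.0283695 = 0.00624129
  P(Z=2)·p_2 = 0.29 × 0.0472936 = 0.0137151
  P(Z=3)·p_3 = 0.30 × 0.109202 = 0.0327606
  P(Z=4)·p_4 = 0.19 × 0.0135651 = 0.00257737
Sum: 0.00624129 + 0.0137151 + 0.0327606 + 0.00257737 = 0.0552944
Responsibility of Class 4: 0.00257737 / 0.0552944 ≈ 0.047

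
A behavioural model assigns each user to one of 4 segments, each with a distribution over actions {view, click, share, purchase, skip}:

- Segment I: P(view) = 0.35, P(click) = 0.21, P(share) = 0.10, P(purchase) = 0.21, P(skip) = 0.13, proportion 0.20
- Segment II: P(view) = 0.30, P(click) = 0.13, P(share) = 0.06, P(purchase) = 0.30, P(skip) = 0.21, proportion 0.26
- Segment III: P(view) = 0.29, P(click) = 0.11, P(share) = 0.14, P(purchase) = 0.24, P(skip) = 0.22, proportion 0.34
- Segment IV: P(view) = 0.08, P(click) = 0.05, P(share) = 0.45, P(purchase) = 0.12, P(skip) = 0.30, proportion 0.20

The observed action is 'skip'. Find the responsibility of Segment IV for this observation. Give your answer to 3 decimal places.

By Bayes' theorem, P(k | x) = π_k f_k(x) / Σ_j π_j f_j(x).
Component likelihoods at x = 'skip':
  p_I = 0.13
  p_II = 0.21
  p_III = 0.22
  p_IV = 0.3
Weight by the priors:
  π_I·p_I = 0.20 × 0.13 = 0.026
  π_II·p_II = 0.26 × 0.21 = 0.0546
  π_III·p_III = 0.34 × 0.22 = 0.0748
  π_IV·p_IV = 0.20 × 0.3 = 0.06
Marginal: 0.026 + 0.0546 + 0.0748 + 0.06 = 0.2154
So the posterior for Segment IV is 0.06 / 0.2154 ≈ 0.279.

0.279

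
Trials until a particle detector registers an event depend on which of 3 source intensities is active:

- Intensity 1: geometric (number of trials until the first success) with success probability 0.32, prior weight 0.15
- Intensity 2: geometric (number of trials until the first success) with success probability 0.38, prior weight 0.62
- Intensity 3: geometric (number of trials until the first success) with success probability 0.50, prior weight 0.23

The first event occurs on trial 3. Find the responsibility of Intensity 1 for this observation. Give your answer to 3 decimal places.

0.157

By Bayes' theorem, P(k | x) = π_k f_k(x) / Σ_j π_j f_j(x).
Evaluate each component's likelihood at the observed value:
  p_1 = 0.147968
  p_2 = 0.146072
  p_3 = 0.125
Weight by the priors:
  π_1·p_1 = 0.15 × 0.147968 = 0.0221952
  π_2·p_2 = 0.62 × 0.146072 = 0.0905646
  π_3·p_3 = 0.23 × 0.125 = 0.02875
Evidence: 0.0221952 + 0.0905646 + 0.02875 = 0.14151
P(Intensity 1 | data) = 0.0221952 / 0.14151 ≈ 0.157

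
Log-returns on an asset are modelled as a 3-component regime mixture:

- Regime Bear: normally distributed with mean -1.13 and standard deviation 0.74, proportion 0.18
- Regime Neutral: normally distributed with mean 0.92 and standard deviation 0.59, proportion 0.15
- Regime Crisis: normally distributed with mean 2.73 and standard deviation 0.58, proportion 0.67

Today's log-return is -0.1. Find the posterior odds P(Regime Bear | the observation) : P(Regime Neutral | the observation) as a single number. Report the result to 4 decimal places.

Only the two components matter; the odds are (w_i f_i(x)) / (w_j f_j(x)).
Component likelihoods at x = -0.1:
  L_Bear = 0.204638
  L_Neutral = 0.151722
  L_Crisis = 4.65278e-06
Odds = (0.18/0.15) × (0.204638/0.151722) = 1.2 × 1.34876 ≈ 1.6185

1.6185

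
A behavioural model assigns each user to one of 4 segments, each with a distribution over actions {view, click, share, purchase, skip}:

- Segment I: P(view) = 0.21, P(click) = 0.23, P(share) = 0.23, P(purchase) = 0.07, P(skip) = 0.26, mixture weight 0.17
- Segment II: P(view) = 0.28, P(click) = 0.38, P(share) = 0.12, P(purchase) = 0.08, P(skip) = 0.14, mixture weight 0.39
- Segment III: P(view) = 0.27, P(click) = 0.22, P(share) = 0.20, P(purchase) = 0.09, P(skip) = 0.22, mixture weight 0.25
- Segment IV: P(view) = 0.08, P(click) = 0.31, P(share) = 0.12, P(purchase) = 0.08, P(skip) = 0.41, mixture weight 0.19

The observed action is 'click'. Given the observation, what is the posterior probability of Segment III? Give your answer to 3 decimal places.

0.183

Apply Bayes' rule: the posterior for each component is proportional to its prior times its likelihood at x.
Component likelihoods at x = 'click':
  f_I = P(click | comp) = 0.23
  f_II = P(click | comp) = 0.38
  f_III = P(click | comp) = 0.22
  f_IV = P(click | comp) = 0.31
Unnormalised posteriors:
  w_I·f_I = 0.17 × 0.23 = 0.0391
  w_II·f_II = 0.39 × 0.38 = 0.1482
  w_III·f_III = 0.25 × 0.22 = 0.055
  w_IV·f_IV = 0.19 × 0.31 = 0.0589
Denominator: 0.0391 + 0.1482 + 0.055 + 0.0589 = 0.3012
P(Segment III | 'click') = 0.055 / 0.3012 ≈ 0.183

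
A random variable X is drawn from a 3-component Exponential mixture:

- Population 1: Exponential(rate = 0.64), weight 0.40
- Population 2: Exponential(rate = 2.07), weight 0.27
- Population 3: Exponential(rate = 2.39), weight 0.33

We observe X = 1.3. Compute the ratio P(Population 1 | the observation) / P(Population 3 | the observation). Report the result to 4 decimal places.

3.1575

The posterior odds equal the prior odds times the likelihood ratio: (π_i/π_j)·(f_i(x)/f_j(x)).
Evaluate each component's likelihood at the observed value:
  f_1 = 0.64·e^(−0.64·1.3) = 0.64·e^(−0.8320) = 0.278514
  f_2 = 2.07·e^(−2.07·1.3) = 2.07·e^(−2.6910) = 0.140373
  f_3 = 2.39·e^(−2.39·1.3) = 2.39·e^(−3.1070) = 0.106917
Odds = (0.40/0.33) × (0.278514/0.106917) = 1.21212 × 2.60497 ≈ 3.1575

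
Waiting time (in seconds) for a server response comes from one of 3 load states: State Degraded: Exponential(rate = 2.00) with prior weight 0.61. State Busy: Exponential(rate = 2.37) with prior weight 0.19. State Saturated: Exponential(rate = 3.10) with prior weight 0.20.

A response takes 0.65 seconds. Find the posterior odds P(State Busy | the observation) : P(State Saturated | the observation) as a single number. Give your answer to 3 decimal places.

Posterior odds = (π_i f_i(x)) / (π_j f_j(x)); the normalising sum cancels.
Evaluate each component's likelihood at the observed value:
  p_Degraded = 0.545064
  p_Busy = 0.507829
  p_Saturated = 0.413293
Odds = (0.19/0.20) × (0.507829/0.413293) = 0.95 × 1.22874 ≈ 1.167

1.167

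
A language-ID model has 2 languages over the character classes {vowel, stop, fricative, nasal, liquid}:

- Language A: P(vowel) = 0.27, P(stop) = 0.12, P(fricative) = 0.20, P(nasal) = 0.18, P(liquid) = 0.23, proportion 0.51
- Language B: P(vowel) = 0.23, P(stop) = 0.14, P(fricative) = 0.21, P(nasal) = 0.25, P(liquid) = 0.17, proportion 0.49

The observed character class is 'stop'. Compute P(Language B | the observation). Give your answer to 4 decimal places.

By Bayes' theorem, P(k | x) = π_k f_k(x) / Σ_j π_j f_j(x).
Categorical probabilities:
  L_A = 0.12
  L_B = 0.14
Weight by the priors:
  π_A·L_A = 0.51 × 0.12 = 0.0612
  π_B·L_B = 0.49 × 0.14 = 0.0686
Sum: 0.0612 + 0.0686 = 0.1298
P(Language B | x) ≈ 0.5285

0.5285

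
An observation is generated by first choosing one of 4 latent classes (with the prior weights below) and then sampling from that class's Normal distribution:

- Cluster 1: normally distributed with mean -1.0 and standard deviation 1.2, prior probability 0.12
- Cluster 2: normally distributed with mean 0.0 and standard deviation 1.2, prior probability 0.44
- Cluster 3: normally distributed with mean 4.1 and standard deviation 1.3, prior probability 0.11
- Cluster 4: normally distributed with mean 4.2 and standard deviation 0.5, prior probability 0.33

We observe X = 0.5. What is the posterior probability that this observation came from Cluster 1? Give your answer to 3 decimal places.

0.119

Posterior ∝ prior × likelihood, so P(k | x) ∝ w_k f_k(x); normalise over all components.
Component likelihoods at x = 0.5:
  L_1 = 0.152208
  L_2 = 0.30481
  L_3 = 0.0066335
  L_4 = 1.02555e-12
Prior × likelihood for each component:
  w_1·L_1 = 0.12 × 0.152208 = 0.0182649
  w_2·L_2 = 0.44 × 0.30481 = 0.134117
  w_3·L_3 = 0.11 × 0.0066335 = 0.000729685
  w_4·L_4 = 0.33 × 1.02555e-12 = 3.38432e-13
Denominator: 0.0182649 + 0.134117 + 0.000729685 + 3.38432e-13 = 0.153111
So the posterior for Cluster 1 is 0.0182649 / 0.153111 ≈ 0.119.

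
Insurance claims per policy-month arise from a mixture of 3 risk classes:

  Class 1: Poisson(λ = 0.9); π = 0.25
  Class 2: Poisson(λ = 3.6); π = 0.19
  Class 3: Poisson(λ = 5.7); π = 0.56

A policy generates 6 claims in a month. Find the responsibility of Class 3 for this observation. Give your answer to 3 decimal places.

The responsibility of component k is π_k f_k(x) divided by Σ_j π_j f_j(x).
Poisson probabilities:
  L_1 = 0.000300094
  L_2 = 0.0826081
  L_3 = 0.159382
Prior × likelihood for each component:
  π_1·L_1 = 0.25 × 0.000300094 = 7.50235e-05
  π_2·L_2 = 0.19 × 0.0826081 = 0.0156955
  π_3·L_3 = 0.56 × 0.159382 = 0.0892537
Denominator: 7.50235e-05 + 0.0156955 + 0.0892537 = 0.105024
Responsibility of Class 3: 0.0892537 / 0.105024 ≈ 0.850

0.850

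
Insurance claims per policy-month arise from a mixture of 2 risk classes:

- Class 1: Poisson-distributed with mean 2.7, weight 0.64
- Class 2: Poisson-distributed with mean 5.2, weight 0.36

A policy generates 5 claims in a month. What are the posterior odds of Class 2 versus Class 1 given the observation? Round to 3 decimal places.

1.223

Since P(k|x) ∝ π_k f_k(x), the posterior odds are π_i f_i(x) / (π_j f_j(x)).
Evaluate each component's likelihood at the observed value:
  p_1 = e^(−2.7)·2.7^5/5! = 0.0803605
  p_2 = e^(−5.2)·5.2^5/5! = 0.174785
Posterior odds = (π_2·p_2) / (π_1·p_1) = (0.36·0.174785) / (0.64·0.0803605) = 0.0629226 / 0.0514307 ≈ 1.223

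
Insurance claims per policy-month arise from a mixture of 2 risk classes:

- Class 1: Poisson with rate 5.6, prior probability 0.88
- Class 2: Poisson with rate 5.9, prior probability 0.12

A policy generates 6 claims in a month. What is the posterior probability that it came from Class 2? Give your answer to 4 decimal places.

P(component k | x) = π_k·f_k(x) / marginal(x), where marginal(x) = Σ_j π_j·f_j(x).
Poisson probabilities:
  f_1 = 0.158397
  f_2 = 0.160488
Multiply by the mixture weights:
  π_1·f_1 = 0.88 × 0.158397 = 0.139389
  π_2·f_2 = 0.12 × 0.160488 = 0.0192585
Marginal: 0.139389 + 0.0192585 = 0.158648
Responsibility of Class 2: 0.0192585 / 0.158648 ≈ 0.1214

0.1214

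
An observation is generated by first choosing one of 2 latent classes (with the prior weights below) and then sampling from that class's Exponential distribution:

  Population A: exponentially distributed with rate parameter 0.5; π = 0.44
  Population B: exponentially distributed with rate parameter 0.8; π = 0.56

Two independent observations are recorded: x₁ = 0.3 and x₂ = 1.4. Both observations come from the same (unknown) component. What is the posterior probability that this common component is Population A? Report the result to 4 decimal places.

0.3382

The responsibility of component k is P(Z=k) f_k(x) divided by Σ_j P(Z=j) f_j(x).
Since both observations come from the same component, the likelihood for component k is f_k(x₁)·f_k(x₂).
  L_A = [0.5·e^(−0.5·0.3) = 0.5·e^(−0.1500) = 0.430354] × [0.248293] = 0.106854
  L_B = [0.8·e^(−0.8·0.3) = 0.8·e^(−0.2400) = 0.629302] × [0.261024] = 0.164263
Unnormalised posteriors:
  P(Z=A)·L_A = 0.44 × 0.106854 = 0.0470156
  P(Z=B)·L_B = 0.56 × 0.164263 = 0.0919872
Evidence: 0.0470156 + 0.0919872 = 0.139003
So the posterior for Population A is 0.0470156 / 0.139003 ≈ 0.3382.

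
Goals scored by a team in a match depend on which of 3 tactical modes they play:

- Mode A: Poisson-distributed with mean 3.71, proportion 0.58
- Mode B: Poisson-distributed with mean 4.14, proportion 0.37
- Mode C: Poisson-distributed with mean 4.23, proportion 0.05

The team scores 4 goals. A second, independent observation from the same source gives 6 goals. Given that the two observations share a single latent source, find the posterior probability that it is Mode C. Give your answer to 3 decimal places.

By Bayes' theorem, P(k | x) = π_k f_k(x) / Σ_j π_j f_j(x).
Since both observations come from the same component, the likelihood for component k is f_k(x₁)·f_k(x₂).
  f_A = [e^(−3.71)·3.71^4/4! = 0.19322] × [0.0886499] = 0.0171289
  f_B = [e^(−4.14)·4.14^4/4! = 0.1949] × [0.11135] = 0.0217021
  f_C = [e^(−4.23)·4.23^4/4! = 0.194126] × [0.115783] = 0.0224765
Unnormalised posteriors:
  π_A·f_A = 0.58 × 0.0171289 = 0.00993478
  π_B·f_B = 0.37 × 0.0217021 = 0.00802977
  π_C·f_C = 0.05 × 0.0224765 = 0.00112382
Marginal: 0.00993478 + 0.00802977 + 0.00112382 = 0.0190884
P(Mode C | x₁, x₂) ≈ 0.059

0.059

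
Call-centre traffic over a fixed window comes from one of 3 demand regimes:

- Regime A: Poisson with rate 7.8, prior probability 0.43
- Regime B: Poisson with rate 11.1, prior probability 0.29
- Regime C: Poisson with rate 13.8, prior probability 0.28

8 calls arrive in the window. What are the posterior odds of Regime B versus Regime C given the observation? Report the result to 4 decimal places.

2.7001

Since P(k|x) ∝ w_k f_k(x), the posterior odds are w_i f_i(x) / (w_j f_j(x)).
Component likelihoods at x = 8 calls:
  L_A = e^(−7.8)·7.8^8/8! = 0.139232
  L_B = e^(−11.1)·11.1^8/8! = 0.0863763
  L_C = e^(−13.8)·13.8^8/8! = 0.0331321
Posterior odds = (w_B·L_B) / (w_C·L_C) = (0.29·0.0863763) / (0.28·0.0331321) = 0.0250491 / 0.00927697 ≈ 2.7001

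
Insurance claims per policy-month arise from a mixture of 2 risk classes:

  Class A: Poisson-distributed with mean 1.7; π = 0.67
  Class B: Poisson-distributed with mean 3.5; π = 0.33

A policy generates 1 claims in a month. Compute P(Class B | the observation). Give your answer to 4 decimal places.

The responsibility of component k is w_k f_k(x) divided by Σ_j w_j f_j(x).
Component likelihoods at x = 1 claims:
  p_A = 0.310562
  p_B = 0.105691
Multiply by the mixture weights:
  w_A·p_A = 0.67 × 0.310562 = 0.208077
  w_B·p_B = 0.33 × 0.105691 = 0.034878
Denominator: 0.208077 + 0.034878 = 0.242955
Responsibility of Class B: 0.034878 / 0.242955 ≈ 0.1436

0.1436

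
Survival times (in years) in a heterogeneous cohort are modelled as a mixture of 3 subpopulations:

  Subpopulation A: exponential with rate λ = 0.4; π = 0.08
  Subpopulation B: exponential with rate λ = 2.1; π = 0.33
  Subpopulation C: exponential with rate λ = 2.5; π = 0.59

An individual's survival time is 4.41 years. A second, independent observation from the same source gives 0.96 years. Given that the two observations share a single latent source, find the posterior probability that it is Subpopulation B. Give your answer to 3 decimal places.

The responsibility of component k is w_k f_k(x) divided by Σ_j w_j f_j(x).
Since both observations come from the same component, the likelihood for component k is f_k(x₁)·f_k(x₂).
  f_A = [0.4·e^(−0.4·4.41) = 0.4·e^(−1.7640) = 0.0685432] × [0.272453] = 0.0186748
  f_B = [2.1·e^(−2.1·4.41) = 2.1·e^(−9.2610) = 0.000199626] × [0.279693] = 5.58341e-05
  f_C = [2.5·e^(−2.5·4.41) = 2.5·e^(−11.0250) = 4.07233e-05] × [0.226795] = 9.23584e-06
Unnormalised posteriors:
  w_A·f_A = 0.08 × 0.0186748 = 0.00149398
  w_B·f_B = 0.33 × 5.58341e-05 = 1.84253e-05
  w_C·f_C = 0.59 × 9.23584e-06 = 5.44915e-06
Denominator: 0.00149398 + 1.84253e-05 + 5.44915e-06 = 0.00151786
So the posterior for Subpopulation B is 1.84253e-05 / 0.00151786 ≈ 0.012.

0.012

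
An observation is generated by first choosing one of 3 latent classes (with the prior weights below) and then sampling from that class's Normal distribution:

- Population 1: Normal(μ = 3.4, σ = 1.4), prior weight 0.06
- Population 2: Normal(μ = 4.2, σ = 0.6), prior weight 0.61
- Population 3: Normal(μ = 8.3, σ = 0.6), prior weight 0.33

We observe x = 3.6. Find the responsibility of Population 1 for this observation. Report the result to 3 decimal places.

0.064

The responsibility of component k is w_k f_k(x) divided by Σ_j w_j f_j(x).
Component likelihoods at x = 3.6:
  L_1 = (1/(1.4·√(2π)))·exp(−(3.6−3.4)²/(2·1.4²)) = 0.284959·exp(-0.01020) = 0.282066
  L_2 = (1/(0.6·√(2π)))·exp(−(3.6−4.2)²/(2·0.6²)) = 0.664904·exp(-0.50000) = 0.403285
  L_3 = (1/(0.6·√(2π)))·exp(−(3.6−8.3)²/(2·0.6²)) = 0.664904·exp(-30.68056) = 3.15038e-14
Unnormalised posteriors:
  w_1·L_1 = 0.06 × 0.282066 = 0.0169239
  w_2·L_2 = 0.61 × 0.403285 = 0.246004
  w_3·L_3 = 0.33 × 3.15038e-14 = 1.03963e-14
Sum: 0.0169239 + 0.246004 + 1.03963e-14 = 0.262928
P(Population 1 | data) = 0.0169239 / 0.262928 ≈ 0.064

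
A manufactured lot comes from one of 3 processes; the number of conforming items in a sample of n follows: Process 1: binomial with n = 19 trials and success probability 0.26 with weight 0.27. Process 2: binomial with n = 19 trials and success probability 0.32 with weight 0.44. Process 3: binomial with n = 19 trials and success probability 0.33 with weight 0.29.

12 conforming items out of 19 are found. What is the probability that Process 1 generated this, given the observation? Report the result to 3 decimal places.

By Bayes' theorem, P(k | x) = w_k f_k(x) / Σ_j w_j f_j(x).
Component likelihoods at x = 12 conforming items out of 19:
  f_1 = C(19,12)·0.26^12·0.74^7 = 50388·9.5429e-08·0.121513 = 0.000584291
  f_2 = C(19,12)·0.32^12·0.68^7 = 50388·1.15292e-06·0.0672299 = 0.00390561
  f_3 = C(19,12)·0.33^12·0.67^7 = 50388·1.66789e-06·0.0606071 = 0.00509352
Unnormalised posteriors:
  w_1·f_1 = 0.27 × 0.000584291 = 0.000157759
  w_2·f_2 = 0.44 × 0.00390561 = 0.00171847
  w_3·f_3 = 0.29 × 0.00509352 = 0.00147712
Sum: 0.000157759 + 0.00171847 + 0.00147712 = 0.00335335
So the posterior for Process 1 is 0.000157759 / 0.00335335 ≈ 0.047.

0.047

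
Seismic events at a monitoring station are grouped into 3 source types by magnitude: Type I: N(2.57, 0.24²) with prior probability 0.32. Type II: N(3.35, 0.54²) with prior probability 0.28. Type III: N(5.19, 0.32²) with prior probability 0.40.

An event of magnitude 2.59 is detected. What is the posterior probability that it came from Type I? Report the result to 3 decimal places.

0.873

Apply Bayes' rule: the posterior for each component is proportional to its prior times its likelihood at x.
Evaluate each component's likelihood at the observed value:
  f_I = (1/(0.24·√(2π)))·exp(−(2.59−2.57)²/(2·0.24²)) = 1.662260·exp(-0.00347) = 1.6565
  f_II = (1/(0.54·√(2π)))·exp(−(2.59−3.35)²/(2·0.54²)) = 0.738782·exp(-0.99040) = 0.274405
  f_III = (1/(0.32·√(2π)))·exp(−(2.59−5.19)²/(2·0.32²)) = 1.246695·exp(-33.00781) = 5.76301e-15
Weight by the priors:
  P(Z=I)·f_I = 0.32 × 1.6565 = 0.530079
  P(Z=II)·f_II = 0.28 × 0.274405 = 0.0768334
  P(Z=III)·f_III = 0.40 × 5.76301e-15 = 2.3052e-15
Normaliser: 0.530079 + 0.0768334 + 2.3052e-15 = 0.606913
So the posterior for Type I is 0.530079 / 0.606913 ≈ 0.873.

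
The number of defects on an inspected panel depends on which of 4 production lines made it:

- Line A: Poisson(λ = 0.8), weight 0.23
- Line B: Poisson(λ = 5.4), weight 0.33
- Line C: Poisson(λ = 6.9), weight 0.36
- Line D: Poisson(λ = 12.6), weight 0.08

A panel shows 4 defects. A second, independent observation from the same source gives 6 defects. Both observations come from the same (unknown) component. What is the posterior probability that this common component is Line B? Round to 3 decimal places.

P(component k | x) = w_k·f_k(x) / marginal(x), where marginal(x) = Σ_j w_j·f_j(x).
Since both observations come from the same component, the likelihood for component k is f_k(x₁)·f_k(x₂).
  p_A = [e^(−0.8)·0.8^4/4! = 0.00766855] × [0.000163596] = 1.25454e-06
  p_B = [e^(−5.4)·5.4^4/4! = 0.16002] × [0.155539] = 0.0248893
  p_C = [e^(−6.9)·6.9^4/4! = 0.0951816] × [0.151053] = 0.0143775
  p_D = [e^(−12.6)·12.6^4/4! = 0.00354128] × [0.0187405] = 6.63653e-05
Weight by the priors:
  w_A·p_A = 0.23 × 1.25454e-06 = 2.88544e-07
  w_B·p_B = 0.33 × 0.0248893 = 0.00821348
  w_C·p_C = 0.36 × 0.0143775 = 0.0051759
  w_D·p_D = 0.08 × 6.63653e-05 = 5.30922e-06
Marginal: 2.88544e-07 + 0.00821348 + 0.0051759 + 5.30922e-06 = 0.013395
Responsibility of Line B: 0.00821348 / 0.013395 ≈ 0.613

0.613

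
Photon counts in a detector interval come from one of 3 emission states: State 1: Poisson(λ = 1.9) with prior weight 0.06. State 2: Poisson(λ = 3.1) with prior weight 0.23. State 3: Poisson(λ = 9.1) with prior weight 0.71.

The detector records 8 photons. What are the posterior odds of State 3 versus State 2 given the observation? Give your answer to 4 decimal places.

42.1892

Posterior odds = (w_i f_i(x)) / (w_j f_j(x)); the normalising sum cancels.
Component likelihoods at x = 8 photons:
  L_1 = e^(−1.9)·1.9^8/8! = 0.000630012
  L_2 = e^(−3.1)·3.1^8/8! = 0.00952928
  L_3 = e^(−9.1)·9.1^8/8! = 0.130236
0.0924675 / 0.00219173 ≈ 42.1892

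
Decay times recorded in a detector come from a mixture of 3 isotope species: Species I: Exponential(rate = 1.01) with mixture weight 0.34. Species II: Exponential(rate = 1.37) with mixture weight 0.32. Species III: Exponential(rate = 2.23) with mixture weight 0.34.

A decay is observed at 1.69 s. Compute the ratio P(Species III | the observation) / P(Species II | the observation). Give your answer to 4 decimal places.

0.4043

The posterior odds equal the prior odds times the likelihood ratio: (π_i/π_j)·(f_i(x)/f_j(x)).
Evaluate each component's likelihood at the observed value:
  L_I = 0.183242
  L_II = 0.135269
  L_III = 0.051473
Odds = (0.34/0.32) × (0.051473/0.135269) = 1.0625 × 0.380523 ≈ 0.4043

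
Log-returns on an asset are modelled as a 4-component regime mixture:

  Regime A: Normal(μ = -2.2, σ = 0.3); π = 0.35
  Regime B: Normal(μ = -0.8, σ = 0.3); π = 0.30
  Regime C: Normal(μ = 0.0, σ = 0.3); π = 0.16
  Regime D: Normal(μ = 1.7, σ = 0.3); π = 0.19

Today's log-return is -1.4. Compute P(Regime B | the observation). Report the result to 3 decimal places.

0.802

By Bayes' theorem, P(k | x) = P(Z=k) f_k(x) / Σ_j P(Z=j) f_j(x).
Component likelihoods at x = -1.4:
  p_A = (1/(0.3·√(2π)))·exp(−(-1.4−-2.2)²/(2·0.3²)) = 1.329808·exp(-3.55556) = 0.0379866
  p_B = (1/(0.3·√(2π)))·exp(−(-1.4−-0.8)²/(2·0.3²)) = 1.329808·exp(-2.00000) = 0.17997
  p_C = (1/(0.3·√(2π)))·exp(−(-1.4−0.0)²/(2·0.3²)) = 1.329808·exp(-10.88889) = 2.48202e-05
  p_D = (1/(0.3·√(2π)))·exp(−(-1.4−1.7)²/(2·0.3²)) = 1.329808·exp(-53.38889) = 8.65544e-24
Prior × likelihood for each component:
  P(Z=A)·p_A = 0.35 × 0.0379866 = 0.0132953
  P(Z=B)·p_B = 0.30 × 0.17997 = 0.053991
  P(Z=C)·p_C = 0.16 × 2.48202e-05 = 3.97122e-06
  P(Z=D)·p_D = 0.19 × 8.65544e-24 = 1.64453e-24
Denominator: 0.0132953 + 0.053991 + 3.97122e-06 + 1.64453e-24 = 0.0672903
P(Regime B | the observation) ≈ 0.802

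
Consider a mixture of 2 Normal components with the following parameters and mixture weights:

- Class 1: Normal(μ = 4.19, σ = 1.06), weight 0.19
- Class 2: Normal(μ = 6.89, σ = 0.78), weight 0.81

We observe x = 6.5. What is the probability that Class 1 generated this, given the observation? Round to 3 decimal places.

0.018

Apply Bayes' rule: the posterior for each component is proportional to its prior times its likelihood at x.
Evaluate each component's likelihood at the observed value:
  L_1 = 0.0350226
  L_2 = 0.451366
Unnormalised posteriors:
  w_1·L_1 = 0.19 × 0.0350226 = 0.00665429
  w_2·L_2 = 0.81 × 0.451366 = 0.365606
Marginal: 0.00665429 + 0.365606 = 0.372261
P(Class 1 | 6.5) = 0.00665429 / 0.372261 ≈ 0.018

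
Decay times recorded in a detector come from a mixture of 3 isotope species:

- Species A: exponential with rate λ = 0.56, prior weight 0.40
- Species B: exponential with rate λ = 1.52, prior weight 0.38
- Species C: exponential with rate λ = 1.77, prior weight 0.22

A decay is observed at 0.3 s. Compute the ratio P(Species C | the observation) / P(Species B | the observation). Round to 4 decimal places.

Since P(k|x) ∝ w_k f_k(x), the posterior odds are w_i f_i(x) / (w_j f_j(x)).
Exponential densities:
  f_A = 0.56·e^(−0.56·0.3) = 0.56·e^(−0.1680) = 0.473398
  f_B = 1.52·e^(−1.52·0.3) = 1.52·e^(−0.4560) = 0.963397
  f_C = 1.77·e^(−1.77·0.3) = 1.77·e^(−0.5310) = 1.04079
Posterior odds = (w_C·f_C) / (w_B·f_B) = (0.22·1.04079) / (0.38·0.963397) = 0.228974 / 0.366091 ≈ 0.6255

0.6255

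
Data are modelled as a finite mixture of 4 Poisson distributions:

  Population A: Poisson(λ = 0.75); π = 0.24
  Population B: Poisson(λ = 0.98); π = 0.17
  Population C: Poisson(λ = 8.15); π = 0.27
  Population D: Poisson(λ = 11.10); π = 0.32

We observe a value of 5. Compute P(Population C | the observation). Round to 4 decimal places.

Apply Bayes' rule: the posterior for each component is proportional to its prior times its likelihood at x.
Poisson probabilities:
  L_A = e^(−0.75)·0.75^5/5! = 0.000934123
  L_B = e^(−0.98)·0.98^5/5! = 0.0028271
  L_C = e^(−8.15)·8.15^5/5! = 0.0865181
  L_D = e^(−11.10)·11.10^5/5! = 0.021221
Unnormalised posteriors:
  P(Z=A)·L_A = 0.24 × 0.000934123 = 0.00022419
  P(Z=B)·L_B = 0.17 × 0.0028271 = 0.000480606
  P(Z=C)·L_C = 0.27 × 0.0865181 = 0.0233599
  P(Z=D)·L_D = 0.32 × 0.021221 = 0.00679071
Sum: 0.00022419 + 0.000480606 + 0.0233599 + 0.00679071 = 0.0308554
So the posterior for Population C is 0.0233599 / 0.0308554 ≈ 0.7571.

0.7571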